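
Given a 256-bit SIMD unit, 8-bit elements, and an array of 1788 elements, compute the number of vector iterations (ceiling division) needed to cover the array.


Width = 256 / 8 = 32 elements per vector op
Iterations = ceil(1788 / 32) = 56

56


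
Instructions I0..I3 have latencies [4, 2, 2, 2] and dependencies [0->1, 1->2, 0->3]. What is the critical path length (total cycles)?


Compute longest path through dependency graph: dist(Ik) = max over predecessors of dist + latency(Ik).
dist(I0) = latency 4 = 4
dist(I1) = dist(I0) + 2 = 4 + 2 = 6
dist(I2) = dist(I1) + 2 = 6 + 2 = 8
dist(I3) = dist(I0) + 2 = 4 + 2 = 6
Critical path = max dist = 8

8


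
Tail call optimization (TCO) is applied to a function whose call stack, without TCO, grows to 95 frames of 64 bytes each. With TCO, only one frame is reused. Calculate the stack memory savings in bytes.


Without TCO: 95 * 64 = 6080 bytes
With TCO: reuse 1 frame = 64 bytes
Savings = 6080 - 64 = 6016

6016


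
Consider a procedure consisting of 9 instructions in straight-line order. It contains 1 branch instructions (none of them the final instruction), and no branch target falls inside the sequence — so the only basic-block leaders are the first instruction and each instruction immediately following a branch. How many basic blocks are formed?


With no in-sequence branch targets, the leaders are the first instruction plus the instruction after each branch.
Number of basic blocks = branches + 1
= 1 + 1 = 2

2


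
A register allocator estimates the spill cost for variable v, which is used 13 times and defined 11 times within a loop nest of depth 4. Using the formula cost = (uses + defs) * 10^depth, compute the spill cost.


uses + defs = 13 + 11 = 24
10^4 = 10000
Spill cost = 24 * 10000 = 240000

240000


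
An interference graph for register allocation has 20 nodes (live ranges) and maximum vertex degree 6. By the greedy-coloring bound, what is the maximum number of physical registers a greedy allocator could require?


Greedy coloring never needs more than (max_degree + 1) colors: when coloring a vertex, at most max_degree neighbors are already colored.
Upper bound = 6 + 1 = 7

7


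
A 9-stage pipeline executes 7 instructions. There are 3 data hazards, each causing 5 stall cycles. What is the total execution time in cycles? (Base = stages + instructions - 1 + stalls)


Base cycles = 9 + 7 - 1 = 15
Total stalls = 3 * 5 = 15
Total = 15 + 15 = 30

30


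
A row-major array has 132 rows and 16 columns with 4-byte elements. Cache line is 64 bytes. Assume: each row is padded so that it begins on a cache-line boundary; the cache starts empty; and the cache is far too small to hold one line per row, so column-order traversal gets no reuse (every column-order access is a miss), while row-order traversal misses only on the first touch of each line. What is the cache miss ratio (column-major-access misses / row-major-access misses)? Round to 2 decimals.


Each row occupies 16 * 4 = 64 bytes and starts on a line boundary, so it spans ceil(64 / 64) = 1 cache lines.
Row-major traversal misses (one per line touched): 132 * ceil(16 * 4 / 64) = 132
Column-major traversal misses (no reuse, every access misses): 132 * 16 = 2112
Ratio = 2112 / 132 = 16.0

16.0


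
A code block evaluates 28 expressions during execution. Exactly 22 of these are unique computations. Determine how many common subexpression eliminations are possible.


CSE count = total expressions - unique expressions
= 28 - 22 = 6

6


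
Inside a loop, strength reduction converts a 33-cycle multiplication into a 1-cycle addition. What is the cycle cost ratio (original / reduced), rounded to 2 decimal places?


Ratio = mult_cost / add_cost = 33 / 1 = 33.0

33.0


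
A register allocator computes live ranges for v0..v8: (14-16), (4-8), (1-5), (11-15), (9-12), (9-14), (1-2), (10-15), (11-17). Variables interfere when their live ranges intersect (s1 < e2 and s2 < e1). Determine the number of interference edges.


Check all pairs for overlapping intervals.
Two intervals (s1,e1) and (s2,e2) overlap if s1 < e2 and s2 < e1.
v0 (14-16) vs v1..v8: overlaps v3, v7, v8 -> 3
v1 (4-8) vs v2..v8: overlaps v2 -> 1
v2 (1-5) vs v3..v8: overlaps v6 -> 1
v3 (11-15) vs v4..v8: overlaps v4, v5, v7, v8 -> 4
v4 (9-12) vs v5..v8: overlaps v5, v7, v8 -> 3
v5 (9-14) vs v6..v8: overlaps v7, v8 -> 2
v6 (1-2) vs v7..v8: overlaps none -> 0
v7 (10-15) vs v8: overlaps v8 -> 1
Total overlapping pairs = 3 + 1 + 1 + 4 + 3 + 2 + 0 + 1 = 15

15


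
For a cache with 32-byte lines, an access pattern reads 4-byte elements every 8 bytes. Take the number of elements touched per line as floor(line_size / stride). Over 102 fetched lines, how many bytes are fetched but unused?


Elements per line = floor(32 / 8) = 4
Bytes used per line = 4 * 4 = 16
Wasted per line = 32 - 16 = 16
Total wasted = 16 * 102 = 1632

1632


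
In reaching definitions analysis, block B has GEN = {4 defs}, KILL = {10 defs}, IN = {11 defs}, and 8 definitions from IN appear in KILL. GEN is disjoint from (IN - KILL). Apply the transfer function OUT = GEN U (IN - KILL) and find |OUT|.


IN - KILL: 11 - 8 = 3 surviving definitions
OUT = GEN + surviving = 4 + 3 = 7

7


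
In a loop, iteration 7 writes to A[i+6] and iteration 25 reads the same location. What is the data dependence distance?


Distance = read iteration - write iteration
= 25 - 7 = 18

18


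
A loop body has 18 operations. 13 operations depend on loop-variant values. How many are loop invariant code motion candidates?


Invariant candidates = total - loop-dependent
= 18 - 13 = 5

5


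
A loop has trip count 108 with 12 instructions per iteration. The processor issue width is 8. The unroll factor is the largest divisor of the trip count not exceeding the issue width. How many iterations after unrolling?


Largest divisor of 108 <= 8 is 6
New iterations = 108 / 6 = 18

18


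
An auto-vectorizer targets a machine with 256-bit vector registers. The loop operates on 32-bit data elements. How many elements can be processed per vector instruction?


Width = SIMD bits / data type bits
= 256 / 32 = 8

8


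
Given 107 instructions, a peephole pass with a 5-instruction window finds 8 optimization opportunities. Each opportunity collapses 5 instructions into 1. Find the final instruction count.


Each match removes 4 instructions.
Total removed = 8 * 4 = 32
Remaining = 107 - 32 = 75

75


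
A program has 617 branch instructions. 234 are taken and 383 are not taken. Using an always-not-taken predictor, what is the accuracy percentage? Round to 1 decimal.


Predictor: always-not-taken
Correct predictions = 383
Accuracy = 383 / 617 * 100 = 62.1%

62.1


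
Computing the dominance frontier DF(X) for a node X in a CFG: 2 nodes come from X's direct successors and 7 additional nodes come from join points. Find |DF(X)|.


DF(X) = direct successor contributions + join point contributions
= 2 + 7 = 9

9


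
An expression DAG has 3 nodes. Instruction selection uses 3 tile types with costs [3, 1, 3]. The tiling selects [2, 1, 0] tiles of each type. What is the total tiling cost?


Total cost = sum(count_i * cost_i)
= 2*3 + 1*1 + 0*3
= 7

7


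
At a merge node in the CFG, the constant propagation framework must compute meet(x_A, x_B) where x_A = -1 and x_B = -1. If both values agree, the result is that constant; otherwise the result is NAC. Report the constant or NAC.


Meet operation: if both paths give the same constant, result is that constant; if they differ, result is NAC (not-a-constant).
Path A: -1, Path B: -1 -> equal
Result: constant -> -1

-1


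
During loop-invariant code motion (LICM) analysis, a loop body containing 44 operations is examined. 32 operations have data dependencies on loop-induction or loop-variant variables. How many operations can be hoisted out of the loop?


Invariant candidates = total - loop-dependent
= 44 - 32 = 12

12


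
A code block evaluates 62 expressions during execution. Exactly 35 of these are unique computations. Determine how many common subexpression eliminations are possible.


CSE count = total expressions - unique expressions
= 62 - 35 = 27

27


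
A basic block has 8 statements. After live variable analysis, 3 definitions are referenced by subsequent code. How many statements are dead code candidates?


Dead code = total statements - live definitions
= 8 - 3 = 5

5


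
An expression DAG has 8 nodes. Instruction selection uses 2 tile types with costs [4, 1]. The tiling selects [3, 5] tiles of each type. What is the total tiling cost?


Total cost = sum(count_i * cost_i)
= 3*4 + 5*1
= 17

17


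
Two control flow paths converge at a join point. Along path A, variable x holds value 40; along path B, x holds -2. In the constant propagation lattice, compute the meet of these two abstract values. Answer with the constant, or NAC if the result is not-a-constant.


Meet operation: if both paths give the same constant, result is that constant; if they differ, result is NAC (not-a-constant).
Path A: 40, Path B: -2 -> differ
Result: not-a-constant -> NAC

NAC


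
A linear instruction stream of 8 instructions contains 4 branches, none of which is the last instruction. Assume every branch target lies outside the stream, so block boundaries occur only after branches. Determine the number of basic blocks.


With no in-sequence branch targets, the leaders are the first instruction plus the instruction after each branch.
Number of basic blocks = branches + 1
= 4 + 1 = 5

5


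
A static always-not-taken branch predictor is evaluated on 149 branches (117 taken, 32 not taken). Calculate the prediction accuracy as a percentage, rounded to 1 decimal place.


Predictor: always-not-taken
Correct predictions = 32
Accuracy = 32 / 149 * 100 = 21.5%

21.5


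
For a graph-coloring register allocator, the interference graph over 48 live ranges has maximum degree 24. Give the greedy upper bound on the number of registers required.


Greedy coloring never needs more than (max_degree + 1) colors: when coloring a vertex, at most max_degree neighbors are already colored.
Upper bound = 24 + 1 = 25

25


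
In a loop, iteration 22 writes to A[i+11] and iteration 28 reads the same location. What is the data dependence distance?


Distance = read iteration - write iteration
= 28 - 22 = 6

6


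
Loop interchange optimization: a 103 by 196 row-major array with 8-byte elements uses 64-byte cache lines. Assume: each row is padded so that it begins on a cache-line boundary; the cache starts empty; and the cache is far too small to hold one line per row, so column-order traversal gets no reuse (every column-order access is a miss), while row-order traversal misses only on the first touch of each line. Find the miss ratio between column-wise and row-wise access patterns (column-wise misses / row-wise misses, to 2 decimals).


Each row occupies 196 * 8 = 1568 bytes and starts on a line boundary, so it spans ceil(1568 / 64) = 25 cache lines.
Row-major traversal misses (one per line touched): 103 * ceil(196 * 8 / 64) = 2575
Column-major traversal misses (no reuse, every access misses): 103 * 196 = 20188
Ratio = 20188 / 2575 = 7.84

7.84


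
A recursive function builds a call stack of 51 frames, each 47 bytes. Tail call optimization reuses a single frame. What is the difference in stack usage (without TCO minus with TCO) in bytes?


Without TCO: 51 * 47 = 2397 bytes
With TCO: reuse 1 frame = 47 bytes
Savings = 2397 - 47 = 2350

2350


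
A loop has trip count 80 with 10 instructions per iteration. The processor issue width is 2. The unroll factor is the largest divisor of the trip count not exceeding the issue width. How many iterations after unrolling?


Largest divisor of 80 <= 2 is 2
New iterations = 80 / 2 = 40

40


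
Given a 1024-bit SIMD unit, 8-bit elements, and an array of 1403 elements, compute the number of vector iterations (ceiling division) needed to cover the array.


Width = 1024 / 8 = 128 elements per vector op
Iterations = ceil(1403 / 128) = 11

11


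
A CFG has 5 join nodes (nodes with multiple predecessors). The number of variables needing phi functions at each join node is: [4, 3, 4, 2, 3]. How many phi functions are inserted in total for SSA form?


Total phi functions = sum of phi functions at each join node
= 4 + 3 + 4 + 2 + 3 = 16

16


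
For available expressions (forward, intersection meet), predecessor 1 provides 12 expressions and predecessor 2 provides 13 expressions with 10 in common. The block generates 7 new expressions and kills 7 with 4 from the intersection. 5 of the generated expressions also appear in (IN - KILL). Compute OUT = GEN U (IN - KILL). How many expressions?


IN = intersection of predecessors = 10
IN - KILL = 10 - 4 = 6
|OUT| = |GEN| + |IN - KILL| - |GEN ∩ (IN - KILL)| = 7 + 6 - 5 = 8

8


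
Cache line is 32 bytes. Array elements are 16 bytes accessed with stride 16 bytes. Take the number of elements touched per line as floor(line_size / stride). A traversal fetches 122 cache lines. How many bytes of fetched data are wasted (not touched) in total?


Elements per line = floor(32 / 16) = 2
Bytes used per line = 2 * 16 = 32
Wasted per line = 32 - 32 = 0
Total wasted = 0 * 122 = 0

0


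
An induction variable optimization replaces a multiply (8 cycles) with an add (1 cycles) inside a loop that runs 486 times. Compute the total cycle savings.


Per-iteration saving = 8 - 1 = 7
Total saved = 486 * 7 = 3402

3402


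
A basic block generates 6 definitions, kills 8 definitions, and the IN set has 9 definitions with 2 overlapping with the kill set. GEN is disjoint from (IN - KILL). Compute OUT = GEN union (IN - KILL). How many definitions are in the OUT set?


IN - KILL: 9 - 2 = 7 surviving definitions
OUT = GEN + surviving = 6 + 7 = 13

13


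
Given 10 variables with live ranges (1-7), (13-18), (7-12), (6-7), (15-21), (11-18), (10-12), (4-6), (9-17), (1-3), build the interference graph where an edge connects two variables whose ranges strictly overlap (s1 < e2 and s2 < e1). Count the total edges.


Check all pairs for overlapping intervals.
Two intervals (s1,e1) and (s2,e2) overlap if s1 < e2 and s2 < e1.
v0 (1-7) vs v1..v9: overlaps v3, v7, v9 -> 3
v1 (13-18) vs v2..v9: overlaps v4, v5, v8 -> 3
v2 (7-12) vs v3..v9: overlaps v5, v6, v8 -> 3
v3 (6-7) vs v4..v9: overlaps none -> 0
v4 (15-21) vs v5..v9: overlaps v5, v8 -> 2
v5 (11-18) vs v6..v9: overlaps v6, v8 -> 2
v6 (10-12) vs v7..v9: overlaps v8 -> 1
v7 (4-6) vs v8..v9: overlaps none -> 0
v8 (9-17) vs v9: overlaps none -> 0
Total overlapping pairs = 3 + 3 + 3 + 0 + 2 + 2 + 1 + 0 + 0 = 14

14


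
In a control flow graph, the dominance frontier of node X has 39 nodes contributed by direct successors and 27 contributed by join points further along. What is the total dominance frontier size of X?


DF(X) = direct successor contributions + join point contributions
= 39 + 27 = 66

66


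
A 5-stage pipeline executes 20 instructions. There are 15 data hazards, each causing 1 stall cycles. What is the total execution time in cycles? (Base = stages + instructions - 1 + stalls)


Base cycles = 5 + 20 - 1 = 24
Total stalls = 15 * 1 = 15
Total = 24 + 15 = 39

39


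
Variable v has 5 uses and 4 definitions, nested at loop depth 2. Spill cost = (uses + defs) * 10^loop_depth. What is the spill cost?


uses + defs = 5 + 4 = 9
10^2 = 100
Spill cost = 9 * 100 = 900

900


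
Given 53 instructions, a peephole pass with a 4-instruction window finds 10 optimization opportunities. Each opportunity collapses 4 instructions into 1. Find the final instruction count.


Each match removes 3 instructions.
Total removed = 10 * 3 = 30
Remaining = 53 - 30 = 23

23


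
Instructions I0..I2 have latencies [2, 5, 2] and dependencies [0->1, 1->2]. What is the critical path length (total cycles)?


Compute longest path through dependency graph: dist(Ik) = max over predecessors of dist + latency(Ik).
dist(I0) = latency 2 = 2
dist(I1) = dist(I0) + 5 = 2 + 5 = 7
dist(I2) = dist(I1) + 2 = 7 + 2 = 9
Critical path = max dist = 9

9


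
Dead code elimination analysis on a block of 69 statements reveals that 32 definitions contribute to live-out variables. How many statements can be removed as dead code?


Dead code = total statements - live definitions
= 69 - 32 = 37

37


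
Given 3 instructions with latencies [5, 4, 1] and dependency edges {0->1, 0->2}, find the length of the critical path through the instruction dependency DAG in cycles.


Compute longest path through dependency graph: dist(Ik) = max over predecessors of dist + latency(Ik).
dist(I0) = latency 5 = 5
dist(I1) = dist(I0) + 4 = 5 + 4 = 9
dist(I2) = dist(I0) + 1 = 5 + 1 = 6
Critical path = max dist = 9

9


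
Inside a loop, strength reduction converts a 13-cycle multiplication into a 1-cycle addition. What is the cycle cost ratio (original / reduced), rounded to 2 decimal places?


Ratio = mult_cost / add_cost = 13 / 1 = 13.0

13.0


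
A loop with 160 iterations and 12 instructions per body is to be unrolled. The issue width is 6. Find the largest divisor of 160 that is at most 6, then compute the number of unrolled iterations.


Largest divisor of 160 <= 6 is 5
New iterations = 160 / 5 = 32

32


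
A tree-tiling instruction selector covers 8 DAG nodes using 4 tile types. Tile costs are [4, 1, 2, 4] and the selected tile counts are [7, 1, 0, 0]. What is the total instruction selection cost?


Total cost = sum(count_i * cost_i)
= 7*4 + 1*1 + 0*2 + 0*4
= 29

29


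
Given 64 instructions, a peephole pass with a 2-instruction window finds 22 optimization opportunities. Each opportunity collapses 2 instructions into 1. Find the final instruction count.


Each match removes 1 instructions.
Total removed = 22 * 1 = 22
Remaining = 64 - 22 = 42

42


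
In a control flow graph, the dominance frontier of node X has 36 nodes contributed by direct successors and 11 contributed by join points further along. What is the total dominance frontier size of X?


DF(X) = direct successor contributions + join point contributions
= 36 + 11 = 47

47


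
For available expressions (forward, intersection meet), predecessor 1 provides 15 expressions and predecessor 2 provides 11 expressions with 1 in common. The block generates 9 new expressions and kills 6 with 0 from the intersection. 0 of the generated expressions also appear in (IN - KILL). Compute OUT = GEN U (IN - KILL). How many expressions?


IN = intersection of predecessors = 1
IN - KILL = 1 - 0 = 1
|OUT| = |GEN| + |IN - KILL| - |GEN ∩ (IN - KILL)| = 9 + 1 - 0 = 10

10


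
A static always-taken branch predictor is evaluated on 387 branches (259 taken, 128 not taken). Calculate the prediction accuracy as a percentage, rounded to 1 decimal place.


Predictor: always-taken
Correct predictions = 259
Accuracy = 259 / 387 * 100 = 66.9%

66.9


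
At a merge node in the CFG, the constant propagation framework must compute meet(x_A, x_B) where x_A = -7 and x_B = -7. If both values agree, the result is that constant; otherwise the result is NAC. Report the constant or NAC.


Meet operation: if both paths give the same constant, result is that constant; if they differ, result is NAC (not-a-constant).
Path A: -7, Path B: -7 -> equal
Result: constant -> -7

-7


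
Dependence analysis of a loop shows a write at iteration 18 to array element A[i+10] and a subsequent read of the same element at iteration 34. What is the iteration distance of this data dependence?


Distance = read iteration - write iteration
= 34 - 18 = 16

16


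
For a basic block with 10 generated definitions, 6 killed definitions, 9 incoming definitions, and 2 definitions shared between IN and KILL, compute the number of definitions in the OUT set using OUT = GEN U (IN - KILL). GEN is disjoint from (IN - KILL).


IN - KILL: 9 - 2 = 7 surviving definitions
OUT = GEN + surviving = 10 + 7 = 17

17


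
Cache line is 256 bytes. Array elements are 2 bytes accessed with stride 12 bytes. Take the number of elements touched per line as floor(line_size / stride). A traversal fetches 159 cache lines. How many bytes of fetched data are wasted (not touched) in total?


Elements per line = floor(256 / 12) = 21
Bytes used per line = 21 * 2 = 42
Wasted per line = 256 - 42 = 214
Total wasted = 214 * 159 = 34026

34026


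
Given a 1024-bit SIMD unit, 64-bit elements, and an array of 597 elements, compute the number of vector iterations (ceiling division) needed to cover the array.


Width = 1024 / 64 = 16 elements per vector op
Iterations = ceil(597 / 16) = 38

38


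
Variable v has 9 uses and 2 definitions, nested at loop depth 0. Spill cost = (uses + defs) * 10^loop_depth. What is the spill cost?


uses + defs = 9 + 2 = 11
10^0 = 1
Spill cost = 11 * 1 = 11

11


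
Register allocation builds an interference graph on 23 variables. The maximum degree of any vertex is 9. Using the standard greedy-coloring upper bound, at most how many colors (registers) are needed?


Greedy coloring never needs more than (max_degree + 1) colors: when coloring a vertex, at most max_degree neighbors are already colored.
Upper bound = 9 + 1 = 10

10


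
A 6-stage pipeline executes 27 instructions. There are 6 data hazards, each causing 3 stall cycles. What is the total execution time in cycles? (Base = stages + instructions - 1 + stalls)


Base cycles = 6 + 27 - 1 = 32
Total stalls = 6 * 3 = 18
Total = 32 + 18 = 50

50


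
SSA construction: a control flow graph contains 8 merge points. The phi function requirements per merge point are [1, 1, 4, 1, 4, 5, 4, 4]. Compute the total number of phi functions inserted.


Total phi functions = sum of phi functions at each join node
= 1 + 1 + 4 + 1 + 4 + 5 + 4 + 4 = 24

24


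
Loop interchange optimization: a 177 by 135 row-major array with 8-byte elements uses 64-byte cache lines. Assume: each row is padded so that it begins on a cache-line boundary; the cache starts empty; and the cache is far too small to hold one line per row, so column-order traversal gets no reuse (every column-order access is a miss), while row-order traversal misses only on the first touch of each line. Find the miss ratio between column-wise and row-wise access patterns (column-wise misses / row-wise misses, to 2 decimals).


Each row occupies 135 * 8 = 1080 bytes and starts on a line boundary, so it spans ceil(1080 / 64) = 17 cache lines.
Row-major traversal misses (one per line touched): 177 * ceil(135 * 8 / 64) = 3009
Column-major traversal misses (no reuse, every access misses): 177 * 135 = 23895
Ratio = 23895 / 3009 = 7.94

7.94


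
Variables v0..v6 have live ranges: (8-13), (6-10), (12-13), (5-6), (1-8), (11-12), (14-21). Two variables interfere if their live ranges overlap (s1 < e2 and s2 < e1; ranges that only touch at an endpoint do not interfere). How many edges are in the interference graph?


Check all pairs for overlapping intervals.
Two intervals (s1,e1) and (s2,e2) overlap if s1 < e2 and s2 < e1.
v0 (8-13) vs v1..v6: overlaps v1, v2, v5 -> 3
v1 (6-10) vs v2..v6: overlaps v4 -> 1
v2 (12-13) vs v3..v6: overlaps none -> 0
v3 (5-6) vs v4..v6: overlaps v4 -> 1
v4 (1-8) vs v5..v6: overlaps none -> 0
v5 (11-12) vs v6: overlaps none -> 0
Total overlapping pairs = 3 + 1 + 0 + 1 + 0 + 0 = 5

5


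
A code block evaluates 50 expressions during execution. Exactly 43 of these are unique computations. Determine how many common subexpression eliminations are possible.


CSE count = total expressions - unique expressions
= 50 - 43 = 7

7


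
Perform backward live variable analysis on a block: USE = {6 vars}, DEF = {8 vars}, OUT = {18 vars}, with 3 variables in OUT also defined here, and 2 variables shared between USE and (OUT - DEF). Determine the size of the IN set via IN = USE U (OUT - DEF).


OUT - DEF: 18 - 3 = 15
|IN| = |USE| + |OUT - DEF| - |USE ∩ (OUT - DEF)| = 6 + 15 - 2 = 19

19


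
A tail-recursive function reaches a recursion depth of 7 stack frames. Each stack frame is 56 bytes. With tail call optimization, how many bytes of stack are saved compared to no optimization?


Without TCO: 7 * 56 = 392 bytes
With TCO: reuse 1 frame = 56 bytes
Savings = 392 - 56 = 336

336


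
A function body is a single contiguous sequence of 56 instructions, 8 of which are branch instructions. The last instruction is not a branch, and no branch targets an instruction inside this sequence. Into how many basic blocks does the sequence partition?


With no in-sequence branch targets, the leaders are the first instruction plus the instruction after each branch.
Number of basic blocks = branches + 1
= 8 + 1 = 9

9


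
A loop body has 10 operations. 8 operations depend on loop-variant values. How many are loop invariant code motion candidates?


Invariant candidates = total - loop-dependent
= 10 - 8 = 2

2


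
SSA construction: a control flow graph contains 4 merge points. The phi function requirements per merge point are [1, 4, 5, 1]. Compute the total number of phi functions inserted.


Total phi functions = sum of phi functions at each join node
= 1 + 4 + 5 + 1 = 11

11


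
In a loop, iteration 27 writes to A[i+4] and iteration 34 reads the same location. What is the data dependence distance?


Distance = read iteration - write iteration
= 34 - 27 = 7

7


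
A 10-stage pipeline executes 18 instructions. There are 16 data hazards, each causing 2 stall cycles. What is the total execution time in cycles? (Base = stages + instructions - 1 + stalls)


Base cycles = 10 + 18 - 1 = 27
Total stalls = 16 * 2 = 32
Total = 27 + 32 = 59

59


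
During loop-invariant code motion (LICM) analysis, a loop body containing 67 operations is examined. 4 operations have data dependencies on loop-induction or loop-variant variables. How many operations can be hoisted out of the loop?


Invariant candidates = total - loop-dependent
= 67 - 4 = 63

63


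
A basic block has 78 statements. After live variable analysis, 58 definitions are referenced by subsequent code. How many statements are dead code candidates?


Dead code = total statements - live definitions
= 78 - 58 = 20

20


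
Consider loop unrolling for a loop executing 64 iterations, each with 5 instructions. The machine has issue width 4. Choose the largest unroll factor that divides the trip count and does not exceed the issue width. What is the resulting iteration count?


Largest divisor of 64 <= 4 is 4
New iterations = 64 / 4 = 16

16


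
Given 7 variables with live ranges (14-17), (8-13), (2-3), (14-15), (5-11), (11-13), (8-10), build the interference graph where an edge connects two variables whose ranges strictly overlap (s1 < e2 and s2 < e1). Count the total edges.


Check all pairs for overlapping intervals.
Two intervals (s1,e1) and (s2,e2) overlap if s1 < e2 and s2 < e1.
v0 (14-17) vs v1..v6: overlaps v3 -> 1
v1 (8-13) vs v2..v6: overlaps v4, v5, v6 -> 3
v2 (2-3) vs v3..v6: overlaps none -> 0
v3 (14-15) vs v4..v6: overlaps none -> 0
v4 (5-11) vs v5..v6: overlaps v6 -> 1
v5 (11-13) vs v6: overlaps none -> 0
Total overlapping pairs = 1 + 3 + 0 + 0 + 1 + 0 = 5

5


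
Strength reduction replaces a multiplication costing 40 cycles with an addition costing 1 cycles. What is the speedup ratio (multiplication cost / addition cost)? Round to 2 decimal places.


Ratio = mult_cost / add_cost = 40 / 1 = 40.0

40.0


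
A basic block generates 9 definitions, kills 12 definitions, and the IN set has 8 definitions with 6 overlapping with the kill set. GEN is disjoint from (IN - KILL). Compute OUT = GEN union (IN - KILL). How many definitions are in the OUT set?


IN - KILL: 8 - 6 = 2 surviving definitions
OUT = GEN + surviving = 9 + 2 = 11

11


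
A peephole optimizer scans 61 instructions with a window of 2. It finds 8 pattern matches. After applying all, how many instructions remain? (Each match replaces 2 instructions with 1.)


Each match removes 1 instructions.
Total removed = 8 * 1 = 8
Remaining = 61 - 8 = 53

53


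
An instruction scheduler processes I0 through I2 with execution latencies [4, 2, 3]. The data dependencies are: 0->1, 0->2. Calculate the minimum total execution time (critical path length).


Compute longest path through dependency graph: dist(Ik) = max over predecessors of dist + latency(Ik).
dist(I0) = latency 4 = 4
dist(I1) = dist(I0) + 2 = 4 + 2 = 6
dist(I2) = dist(I0) + 3 = 4 + 3 = 7
Critical path = max dist = 7

7


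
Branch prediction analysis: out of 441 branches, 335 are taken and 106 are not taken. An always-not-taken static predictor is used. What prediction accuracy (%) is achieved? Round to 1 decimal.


Predictor: always-not-taken
Correct predictions = 106
Accuracy = 106 / 441 * 100 = 24.0%

24.0


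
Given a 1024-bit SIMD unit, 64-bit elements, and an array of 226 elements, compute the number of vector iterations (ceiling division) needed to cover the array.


Width = 1024 / 64 = 16 elements per vector op
Iterations = ceil(226 / 16) = 15

15


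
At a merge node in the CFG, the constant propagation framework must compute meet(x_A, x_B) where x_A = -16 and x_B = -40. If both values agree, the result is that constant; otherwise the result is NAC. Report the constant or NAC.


Meet operation: if both paths give the same constant, result is that constant; if they differ, result is NAC (not-a-constant).
Path A: -16, Path B: -40 -> differ
Result: not-a-constant -> NAC

NAC


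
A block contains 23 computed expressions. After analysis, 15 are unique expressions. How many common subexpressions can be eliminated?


CSE count = total expressions - unique expressions
= 23 - 15 = 8

8


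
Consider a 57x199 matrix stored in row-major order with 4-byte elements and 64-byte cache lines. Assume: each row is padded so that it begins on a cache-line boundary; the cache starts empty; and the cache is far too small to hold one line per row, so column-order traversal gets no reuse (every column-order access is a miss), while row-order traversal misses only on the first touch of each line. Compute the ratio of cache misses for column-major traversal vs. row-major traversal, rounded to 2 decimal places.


Each row occupies 199 * 4 = 796 bytes and starts on a line boundary, so it spans ceil(796 / 64) = 13 cache lines.
Row-major traversal misses (one per line touched): 57 * ceil(199 * 4 / 64) = 741
Column-major traversal misses (no reuse, every access misses): 57 * 199 = 11343
Ratio = 11343 / 741 = 15.31

15.31


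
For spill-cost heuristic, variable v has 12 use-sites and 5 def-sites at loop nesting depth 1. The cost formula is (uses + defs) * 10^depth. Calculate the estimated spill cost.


uses + defs = 12 + 5 = 17
10^1 = 10
Spill cost = 17 * 10 = 170

170


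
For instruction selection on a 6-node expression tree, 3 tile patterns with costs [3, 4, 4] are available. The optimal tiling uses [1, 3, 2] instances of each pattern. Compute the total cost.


Total cost = sum(count_i * cost_i)
= 1*3 + 3*4 + 2*4
= 23

23


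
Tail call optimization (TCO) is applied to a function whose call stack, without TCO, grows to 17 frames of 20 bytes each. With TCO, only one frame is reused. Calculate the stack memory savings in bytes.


Without TCO: 17 * 20 = 340 bytes
With TCO: reuse 1 frame = 20 bytes
Savings = 340 - 20 = 320

320


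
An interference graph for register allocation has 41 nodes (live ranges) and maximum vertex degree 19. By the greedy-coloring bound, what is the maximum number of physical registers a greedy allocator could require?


Greedy coloring never needs more than (max_degree + 1) colors: when coloring a vertex, at most max_degree neighbors are already colored.
Upper bound = 19 + 1 = 20

20


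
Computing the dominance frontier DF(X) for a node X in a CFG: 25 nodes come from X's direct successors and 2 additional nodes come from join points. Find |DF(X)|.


DF(X) = direct successor contributions + join point contributions
= 25 + 2 = 27

27


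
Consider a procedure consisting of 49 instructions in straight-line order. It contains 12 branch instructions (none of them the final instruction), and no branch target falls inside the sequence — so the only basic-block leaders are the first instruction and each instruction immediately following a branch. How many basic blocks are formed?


With no in-sequence branch targets, the leaders are the first instruction plus the instruction after each branch.
Number of basic blocks = branches + 1
= 12 + 1 = 13

13


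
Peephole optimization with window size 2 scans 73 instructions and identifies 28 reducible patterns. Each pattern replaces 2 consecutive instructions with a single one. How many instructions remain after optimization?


Each match removes 1 instructions.
Total removed = 28 * 1 = 28
Remaining = 73 - 28 = 45

45


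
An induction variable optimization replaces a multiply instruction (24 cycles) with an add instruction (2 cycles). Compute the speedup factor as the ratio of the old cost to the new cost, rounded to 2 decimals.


Ratio = mult_cost / add_cost = 24 / 2 = 12.0

12.0


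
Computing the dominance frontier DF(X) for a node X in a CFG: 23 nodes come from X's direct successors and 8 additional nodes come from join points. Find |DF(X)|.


DF(X) = direct successor contributions + join point contributions
= 23 + 8 = 31

31


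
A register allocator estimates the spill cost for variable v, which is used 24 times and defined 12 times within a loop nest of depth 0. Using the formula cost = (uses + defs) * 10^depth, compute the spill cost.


uses + defs = 24 + 12 = 36
10^0 = 1
Spill cost = 36 * 1 = 36

36


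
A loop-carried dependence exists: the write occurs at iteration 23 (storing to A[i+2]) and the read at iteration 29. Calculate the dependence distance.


Distance = read iteration - write iteration
= 29 - 23 = 6

6


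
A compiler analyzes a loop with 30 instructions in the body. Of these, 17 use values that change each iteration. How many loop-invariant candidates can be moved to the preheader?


Invariant candidates = total - loop-dependent
= 30 - 17 = 13

13


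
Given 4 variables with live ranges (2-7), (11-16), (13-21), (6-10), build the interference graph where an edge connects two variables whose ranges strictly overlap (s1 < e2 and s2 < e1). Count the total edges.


Check all pairs for overlapping intervals.
Two intervals (s1,e1) and (s2,e2) overlap if s1 < e2 and s2 < e1.
v0 (2-7) vs v1..v3: overlaps v3 -> 1
v1 (11-16) vs v2..v3: overlaps v2 -> 1
v2 (13-21) vs v3: overlaps none -> 0
Total overlapping pairs = 1 + 1 + 0 = 2

2


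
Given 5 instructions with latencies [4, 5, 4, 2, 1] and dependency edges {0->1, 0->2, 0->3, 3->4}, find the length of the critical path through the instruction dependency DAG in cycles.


Compute longest path through dependency graph: dist(Ik) = max over predecessors of dist + latency(Ik).
dist(I0) = latency 4 = 4
dist(I1) = dist(I0) + 5 = 4 + 5 = 9
dist(I2) = dist(I0) + 4 = 4 + 4 = 8
dist(I3) = dist(I0) + 2 = 4 + 2 = 6
dist(I4) = dist(I3) + 1 = 6 + 1 = 7
Critical path = max dist = 9

9


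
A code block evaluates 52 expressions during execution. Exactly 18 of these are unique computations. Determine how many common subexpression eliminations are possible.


CSE count = total expressions - unique expressions
= 52 - 18 = 34

34


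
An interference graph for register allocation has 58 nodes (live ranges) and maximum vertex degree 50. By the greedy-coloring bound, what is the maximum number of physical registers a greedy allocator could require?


Greedy coloring never needs more than (max_degree + 1) colors: when coloring a vertex, at most max_degree neighbors are already colored.
Upper bound = 50 + 1 = 51

51


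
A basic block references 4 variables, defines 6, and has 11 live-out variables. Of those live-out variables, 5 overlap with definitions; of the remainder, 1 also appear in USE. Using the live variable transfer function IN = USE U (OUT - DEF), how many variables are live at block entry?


OUT - DEF: 11 - 5 = 6
|IN| = |USE| + |OUT - DEF| - |USE ∩ (OUT - DEF)| = 4 + 6 - 1 = 9

9


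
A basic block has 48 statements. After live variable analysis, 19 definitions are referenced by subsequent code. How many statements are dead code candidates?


Dead code = total statements - live definitions
= 48 - 19 = 29

29


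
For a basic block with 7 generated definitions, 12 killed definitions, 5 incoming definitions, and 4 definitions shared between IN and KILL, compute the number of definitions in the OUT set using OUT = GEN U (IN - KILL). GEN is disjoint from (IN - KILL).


IN - KILL: 5 - 4 = 1 surviving definitions
OUT = GEN + surviving = 7 + 1 = 8

8


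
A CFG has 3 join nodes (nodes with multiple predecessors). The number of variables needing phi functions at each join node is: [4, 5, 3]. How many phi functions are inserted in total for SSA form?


Total phi functions = sum of phi functions at each join node
= 4 + 5 + 3 = 12

12


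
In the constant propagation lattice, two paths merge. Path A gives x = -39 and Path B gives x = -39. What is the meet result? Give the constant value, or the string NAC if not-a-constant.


Meet operation: if both paths give the same constant, result is that constant; if they differ, result is NAC (not-a-constant).
Path A: -39, Path B: -39 -> equal
Result: constant -> -39

-39


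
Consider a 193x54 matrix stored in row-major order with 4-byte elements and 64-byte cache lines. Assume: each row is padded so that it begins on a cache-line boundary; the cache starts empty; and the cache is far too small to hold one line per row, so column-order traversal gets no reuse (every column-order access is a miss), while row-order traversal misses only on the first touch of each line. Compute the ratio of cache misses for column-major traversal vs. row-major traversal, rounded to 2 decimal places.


Each row occupies 54 * 4 = 216 bytes and starts on a line boundary, so it spans ceil(216 / 64) = 4 cache lines.
Row-major traversal misses (one per line touched): 193 * ceil(54 * 4 / 64) = 772
Column-major traversal misses (no reuse, every access misses): 193 * 54 = 10422
Ratio = 10422 / 772 = 13.5

13.5


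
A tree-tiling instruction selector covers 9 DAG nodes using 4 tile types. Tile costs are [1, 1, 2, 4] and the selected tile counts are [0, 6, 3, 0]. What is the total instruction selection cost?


Total cost = sum(count_i * cost_i)
= 0*1 + 6*1 + 3*2 + 0*4
= 12

12


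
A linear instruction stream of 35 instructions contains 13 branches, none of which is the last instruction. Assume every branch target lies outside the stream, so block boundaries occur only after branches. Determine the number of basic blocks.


With no in-sequence branch targets, the leaders are the first instruction plus the instruction after each branch.
Number of basic blocks = branches + 1
= 13 + 1 = 14

14


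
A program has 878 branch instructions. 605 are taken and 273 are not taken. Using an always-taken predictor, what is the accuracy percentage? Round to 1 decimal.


Predictor: always-taken
Correct predictions = 605
Accuracy = 605 / 878 * 100 = 68.9%

68.9


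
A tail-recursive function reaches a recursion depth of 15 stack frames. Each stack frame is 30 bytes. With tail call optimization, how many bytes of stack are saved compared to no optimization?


Without TCO: 15 * 30 = 450 bytes
With TCO: reuse 1 frame = 30 bytes
Savings = 450 - 30 = 420

420


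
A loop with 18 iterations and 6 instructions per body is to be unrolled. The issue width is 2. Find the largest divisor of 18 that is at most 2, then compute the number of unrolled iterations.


Largest divisor of 18 <= 2 is 2
New iterations = 18 / 2 = 9

9


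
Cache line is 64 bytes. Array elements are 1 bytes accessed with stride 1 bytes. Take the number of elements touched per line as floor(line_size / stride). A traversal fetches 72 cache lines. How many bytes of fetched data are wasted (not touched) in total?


Elements per line = floor(64 / 1) = 64
Bytes used per line = 64 * 1 = 64
Wasted per line = 64 - 64 = 0
Total wasted = 0 * 72 = 0

0
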